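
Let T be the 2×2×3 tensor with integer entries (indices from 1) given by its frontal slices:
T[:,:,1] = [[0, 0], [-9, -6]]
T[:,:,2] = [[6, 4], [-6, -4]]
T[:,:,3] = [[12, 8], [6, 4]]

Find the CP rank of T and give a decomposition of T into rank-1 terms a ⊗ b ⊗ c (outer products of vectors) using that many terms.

rank(T) = 2

Lower bound: the mode-1 unfolding of T (rows indexed by i, columns by (j,k) = (1,1), (1,2), (1,3), (2,1), (2,2), (2,3)) is [[0, 6, 12, 0, 4, 8], [-9, -6, 6, -6, -4, 4]].
There the 2×2 minor on rows i ∈ {1, 2}, columns (j,k) ∈ {(1,1), (1,2)} is det [[0, 6], [-9, -6]] = 54 ≠ 0, so this unfolding has rank ≥ 2; CP rank is at least every unfolding rank, so rank(T) ≥ 2. (Flattening ranks never certify an upper bound on CP rank; for that we must actually write T with 2 rank-1 terms.)
Upper bound — finding two terms. Every mode-2 slice of T is a multiple of one matrix: T[:,j,:] = b[j]·M with b = [3, 2] and M = [[0, 2, 4], [-3, -2, 2]] (rows indexed by i, columns by k). So it suffices to write M as a sum of two rank-1 matrices.
Splitting M by its rows (i = 1, 2), M = [1, 0][0, 2, 4]ᵀ + [0, 1][-3, -2, 2]ᵀ.
Hence T = [1, 0] ⊗ [3, 2] ⊗ [0, 2, 4] + [0, 1] ⊗ [3, 2] ⊗ [-3, -2, 2], so rank(T) ≤ 2.
These bounds meet, so rank(T) = 2.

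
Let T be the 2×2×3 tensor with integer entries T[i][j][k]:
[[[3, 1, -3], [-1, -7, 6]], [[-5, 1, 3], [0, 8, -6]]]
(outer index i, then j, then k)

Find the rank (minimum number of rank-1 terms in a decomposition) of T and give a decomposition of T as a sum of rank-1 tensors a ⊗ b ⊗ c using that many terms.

rank(T) = 2

Lower bound: the mode-1 unfolding of T (rows indexed by i, columns by (j,k) = (0,0), (0,1), (0,2), (1,0), (1,1), (1,2)) is [[3, 1, -3, -1, -7, 6], [-5, 1, 3, 0, 8, -6]].
There the 2×2 minor on rows i ∈ {0, 1}, columns (j,k) ∈ {(0,0), (0,1)} is det [[3, 1], [-5, 1]] = 8 ≠ 0, so this unfolding has rank ≥ 2; CP rank is at least every unfolding rank, so rank(T) ≥ 2. (This is only a lower bound: in general the CP rank may exceed every unfolding rank, so we still need to exhibit 2 rank-1 terms summing to T.)
Upper bound — finding two terms. Write S_k = T[:,:,k] for the frontal slices: S₀ = [[3, -1], [-5, 0]], S₁ = [[1, -7], [1, 8]], S₂ = [[-3, 6], [3, -6]].
If T = a₁ ⊗ b₁ ⊗ c₁ + a₂ ⊗ b₂ ⊗ c₂ then each S_k = c₁[k]·a₁b₁ᵀ + c₂[k]·a₂b₂ᵀ. S₀ and S₁ are linearly independent, so a₁b₁ᵀ and a₂b₂ᵀ must span the same plane of matrices: they are the rank-1 matrices of the form x·S₀ + y·S₁.
det(x·S₀ + y·S₁) is −5·x² − 10·xy + 15·y² = (-5)·(x + 3·y)(x − y), vanishing at (x:y) = (3:-1) and (1:1).
M₁ = 3·S₀ − S₁ = [[8, 4], [-16, -8]] = 4·[1, -2][2, 1]ᵀ and M₂ = S₀ + S₁ = [[4, -8], [-4, 8]] = 4·[1, -1][1, -2]ᵀ, so take a₁ = [1, -2], b₁ = [2, 1], a₂ = [1, -1], b₂ = [1, -2].
Each slice is an integer combination of E₁ = a₁b₁ᵀ and E₂ = a₂b₂ᵀ: S₀ = E₁ + E₂, S₁ = −E₁ + 3·E₂, S₂ = −3·E₂; reading off coefficients, c₁ = [1, -1, 0] and c₂ = [1, 3, -3].
Hence T = [1, -2] ⊗ [2, 1] ⊗ [1, -1, 0] + [1, -1] ⊗ [1, -2] ⊗ [1, 3, -3], so rank(T) ≤ 2.
These bounds meet, so rank(T) = 2.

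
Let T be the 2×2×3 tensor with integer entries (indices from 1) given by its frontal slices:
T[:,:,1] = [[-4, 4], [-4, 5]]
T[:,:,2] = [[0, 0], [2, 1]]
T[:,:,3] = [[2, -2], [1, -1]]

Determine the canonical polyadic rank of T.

Lower bound: the mode-3 unfolding of T (rows indexed by k, columns by (i,j) = (1,1), (1,2), (2,1), (2,2)) is [[-4, 4, -4, 5], [0, 0, 2, 1], [2, -2, 1, -1]].
There the 3×3 minor on rows k ∈ {1, 2, 3}, columns (i,j) ∈ {(1,1), (2,1), (2,2)} is det [[-4, -4, 5], [0, 2, 1], [2, 1, -1]] = -16 ≠ 0, so this unfolding has rank ≥ 3; CP rank is at least every unfolding rank, so rank(T) ≥ 3. (Unfolding ranks only ever bound the CP rank from below — rank(T) can be strictly larger than all of them — so the matching upper bound has to come from an explicit 3-term decomposition.)
Upper bound: T is a sum of 3 rank-1 terms, T = (0, 1) ⊗ (0, 1) ⊗ (4, 0, 0) + (0, 1) ⊗ (2, 1) ⊗ (-1, 1, 0) + (2, 1) ⊗ (1, -1) ⊗ (-2, 0, 1) (one valid choice — decompositions are not unique — normalised so each a, b is primitive with positive first nonzero entry; check it by expanding all entries), so rank(T) ≤ 3.
These bounds meet, so rank(T) = 3.
Check entry T[2,2,1] = 5: (1)·(1)·(4) + (1)·(1)·(-1) + (1)·(-1)·(-2) = 5.

3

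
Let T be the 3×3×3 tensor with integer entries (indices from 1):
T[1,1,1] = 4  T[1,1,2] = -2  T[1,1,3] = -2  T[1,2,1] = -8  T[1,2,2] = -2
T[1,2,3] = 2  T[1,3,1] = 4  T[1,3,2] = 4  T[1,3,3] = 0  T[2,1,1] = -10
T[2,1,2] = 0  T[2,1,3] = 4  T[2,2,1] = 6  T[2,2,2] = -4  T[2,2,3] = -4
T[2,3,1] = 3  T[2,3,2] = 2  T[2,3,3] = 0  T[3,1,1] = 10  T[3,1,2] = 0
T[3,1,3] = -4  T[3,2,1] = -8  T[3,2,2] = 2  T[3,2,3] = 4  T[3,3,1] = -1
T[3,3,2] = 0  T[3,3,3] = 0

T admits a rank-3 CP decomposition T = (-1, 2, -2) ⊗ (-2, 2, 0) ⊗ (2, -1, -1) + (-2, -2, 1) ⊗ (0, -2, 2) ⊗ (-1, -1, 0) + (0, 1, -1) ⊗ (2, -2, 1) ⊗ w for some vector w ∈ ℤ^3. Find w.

w = (-1, -2, 0)

Subtract the known terms from T to get the rank-1 residual R = (0, 1, -1) ⊗ (2, -2, 1) ⊗ w, so R[i,j,k] = a[i]·b[j]·w[k]. Pick indices with nonzero a[2]·b[1] = (1)·(2) = 2. Only the fibre through (2,1,·) is needed: R[2,1,:] = T[2,1,:] − Σₗ aₗ[2]bₗ[1]cₗ = [-10, 0, 4] − (2)·(-2)·(2, -1, -1) − (-2)·(0)·(-1, -1, 0) = [-2, -4, 0]. Then w[k] = R[2,1,k] / 2 for each k, giving w = [-2, -4, 0] / 2 = (-1, -2, 0).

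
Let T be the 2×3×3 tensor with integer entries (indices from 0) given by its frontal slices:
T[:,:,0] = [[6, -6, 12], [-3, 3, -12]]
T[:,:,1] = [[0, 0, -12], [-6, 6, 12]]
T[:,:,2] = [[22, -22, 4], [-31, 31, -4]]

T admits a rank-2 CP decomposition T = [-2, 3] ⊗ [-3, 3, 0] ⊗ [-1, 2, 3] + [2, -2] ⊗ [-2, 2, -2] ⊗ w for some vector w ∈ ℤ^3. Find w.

Subtract the known terms from T to get the rank-1 residual R = [2, -2] ⊗ [-2, 2, -2] ⊗ w, so R[i,j,k] = a[i]·b[j]·w[k]. Pick indices with nonzero a[0]·b[0] = (2)·(-2) = -4. Only the fibre through (0,0,·) is needed: R[0,0,:] = T[0,0,:] − Σₗ aₗ[0]bₗ[0]cₗ = [6, 0, 22] − (-2)·(-3)·[-1, 2, 3] = [12, -12, 4]. Then w[k] = R[0,0,k] / -4 for each k, giving w = [12, -12, 4] / -4 = [-3, 3, -1].

w = [-3, 3, -1]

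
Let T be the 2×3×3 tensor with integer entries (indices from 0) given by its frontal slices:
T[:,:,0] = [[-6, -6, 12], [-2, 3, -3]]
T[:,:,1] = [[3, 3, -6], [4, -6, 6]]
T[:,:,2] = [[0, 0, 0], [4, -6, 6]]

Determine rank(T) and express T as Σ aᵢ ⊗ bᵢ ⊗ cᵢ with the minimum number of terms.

Lower bound: the mode-2 unfolding of T (rows indexed by j, columns by (i,k) = (0,0), (0,1), (0,2), (1,0), (1,1), (1,2)) is [[-6, 3, 0, -2, 4, 4], [-6, 3, 0, 3, -6, -6], [12, -6, 0, -3, 6, 6]].
There the 2×2 minor on rows j ∈ {0, 1}, columns (i,k) ∈ {(0,0), (1,0)} is det [[-6, -2], [-6, 3]] = -30 ≠ 0, so this unfolding has rank ≥ 2; CP rank is at least every unfolding rank, so rank(T) ≥ 2. (Flattening ranks never certify an upper bound on CP rank; for that we must actually write T with 2 rank-1 terms.)
Upper bound — finding two terms. Write S_k = T[:,:,k] for the frontal slices: S₀ = [[-6, -6, 12], [-2, 3, -3]], S₁ = [[3, 3, -6], [4, -6, 6]], S₂ = [[0, 0, 0], [4, -6, 6]].
If T = a₁ ⊗ b₁ ⊗ c₁ + a₂ ⊗ b₂ ⊗ c₂ then each S_k = c₁[k]·a₁b₁ᵀ + c₂[k]·a₂b₂ᵀ. S₀ and S₁ are linearly independent, so a₁b₁ᵀ and a₂b₂ᵀ must span the same plane of matrices: they are the rank-1 matrices of the form x·S₀ + y·S₁.
The 2×2 minor of x·S₀ + y·S₁ on rows {0,1}, columns {0,1} is −30·x² + 75·xy − 30·y² = (-15)·(x − 2·y)(2·x − y), vanishing at (x:y) = (2:1) and (1:2).
M₁ = 2·S₀ + S₁ = [[-9, -9, 18], [0, 0, 0]] = (-9)·[1, 0][1, 1, -2]ᵀ and M₂ = S₀ + 2·S₁ = [[0, 0, 0], [6, -9, 9]] = 3·[0, 1][2, -3, 3]ᵀ, so take a₁ = [1, 0], b₁ = [1, 1, -2], a₂ = [0, 1], b₂ = [2, -3, 3].
Each slice is an integer combination of E₁ = a₁b₁ᵀ and E₂ = a₂b₂ᵀ: S₀ = −6·E₁ − E₂, S₁ = 3·E₁ + 2·E₂, S₂ = 2·E₂; reading off coefficients, c₁ = [-6, 3, 0] and c₂ = [-1, 2, 2].
Hence T = [1, 0] ⊗ [1, 1, -2] ⊗ [-6, 3, 0] + [0, 1] ⊗ [2, -3, 3] ⊗ [-1, 2, 2], so rank(T) ≤ 2.
These bounds meet, so rank(T) = 2.
Check entry T[0,1,1] = 3: (1)·(1)·(3) + (0)·(-3)·(2) = 3.

rank(T) = 2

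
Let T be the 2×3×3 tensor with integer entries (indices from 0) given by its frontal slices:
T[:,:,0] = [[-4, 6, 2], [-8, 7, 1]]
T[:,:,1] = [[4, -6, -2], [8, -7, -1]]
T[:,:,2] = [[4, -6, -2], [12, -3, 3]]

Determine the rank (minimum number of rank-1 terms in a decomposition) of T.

2

Lower bound: the mode-1 unfolding of T (rows indexed by i, columns by (j,k) = (0,0), (0,1), (0,2), (1,0), (1,1), (1,2), (2,0), (2,1), (2,2)) is [[-4, 4, 4, 6, -6, -6, 2, -2, -2], [-8, 8, 12, 7, -7, -3, 1, -1, 3]].
There the 2×2 minor on rows i ∈ {0, 1}, columns (j,k) ∈ {(0,0), (0,2)} is det [[-4, 4], [-8, 12]] = -16 ≠ 0, so this unfolding has rank ≥ 2; CP rank is at least every unfolding rank, so rank(T) ≥ 2. (This is only a lower bound: in general the CP rank may exceed every unfolding rank, so we still need to exhibit 2 rank-1 terms summing to T.)
Upper bound — finding two terms. Write S_k = T[:,:,k] for the frontal slices: S₀ = [[-4, 6, 2], [-8, 7, 1]], S₁ = [[4, -6, -2], [8, -7, -1]], S₂ = [[4, -6, -2], [12, -3, 3]].
If T = a₁ ⊗ b₁ ⊗ c₁ + a₂ ⊗ b₂ ⊗ c₂ then each S_k = c₁[k]·a₁b₁ᵀ + c₂[k]·a₂b₂ᵀ. S₀ and S₂ are linearly independent, so a₁b₁ᵀ and a₂b₂ᵀ must span the same plane of matrices: they are the rank-1 matrices of the form x·S₀ + y·S₂.
The 2×2 minor of x·S₀ + y·S₂ on rows {0,1}, columns {0,1} is 20·x² − 80·xy + 60·y² = 20·(x − 3·y)(x − y), vanishing at (x:y) = (3:1) and (1:1).
M₁ = 3·S₀ + S₂ = [[-8, 12, 4], [-12, 18, 6]] = (-2)·(2, 3)(2, -3, -1)ᵀ and M₂ = S₀ + S₂ = [[0, 0, 0], [4, 4, 4]] = 4·(0, 1)(1, 1, 1)ᵀ, so take a₁ = (2, 3), b₁ = (2, -3, -1), a₂ = (0, 1), b₂ = (1, 1, 1).
Each slice is an integer combination of E₁ = a₁b₁ᵀ and E₂ = a₂b₂ᵀ: S₀ = −E₁ − 2·E₂, S₁ = E₁ + 2·E₂, S₂ = E₁ + 6·E₂; reading off coefficients, c₁ = (-1, 1, 1) and c₂ = (-2, 2, 6).
Hence T = (2, 3) ⊗ (2, -3, -1) ⊗ (-1, 1, 1) + (0, 1) ⊗ (1, 1, 1) ⊗ (-2, 2, 6), so rank(T) ≤ 2.
These bounds meet, so rank(T) = 2.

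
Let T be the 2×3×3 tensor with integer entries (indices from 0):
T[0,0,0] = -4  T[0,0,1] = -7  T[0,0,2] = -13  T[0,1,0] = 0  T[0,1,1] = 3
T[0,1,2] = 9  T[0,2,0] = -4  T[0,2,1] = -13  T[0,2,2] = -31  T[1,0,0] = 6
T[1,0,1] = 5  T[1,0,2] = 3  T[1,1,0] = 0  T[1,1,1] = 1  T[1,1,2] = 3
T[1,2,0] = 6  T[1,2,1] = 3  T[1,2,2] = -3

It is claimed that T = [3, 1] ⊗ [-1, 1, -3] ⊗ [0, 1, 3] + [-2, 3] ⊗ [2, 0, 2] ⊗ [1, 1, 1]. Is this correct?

Yes

Reconstruct entrywise from the claimed factors. For example, T[0,0,2] = -13 and Σₗ aₗ[0]bₗ[0]cₗ[2] = (3)·(-1)·(3) + (-2)·(2)·(1) = -13; checking all 18 entries, every one matches. The claim holds.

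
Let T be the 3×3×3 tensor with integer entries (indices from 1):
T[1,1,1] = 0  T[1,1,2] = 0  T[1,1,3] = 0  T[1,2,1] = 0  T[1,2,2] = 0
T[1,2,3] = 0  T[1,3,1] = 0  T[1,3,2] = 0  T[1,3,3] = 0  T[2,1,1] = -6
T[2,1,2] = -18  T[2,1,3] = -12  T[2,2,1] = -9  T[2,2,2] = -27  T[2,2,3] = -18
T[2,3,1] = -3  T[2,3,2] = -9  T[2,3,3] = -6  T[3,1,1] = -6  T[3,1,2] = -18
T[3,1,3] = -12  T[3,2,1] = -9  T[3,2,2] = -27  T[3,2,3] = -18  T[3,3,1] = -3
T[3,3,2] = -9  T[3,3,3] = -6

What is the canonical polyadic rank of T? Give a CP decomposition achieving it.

rank(T) = 1

Lower bound: T ≠ 0 (e.g. T[2,1,1] = -6), so rank(T) ≥ 1.
Upper bound: if T = a ⊗ b ⊗ c then every fibre of T is a multiple of the corresponding factor, so read the factors off the fibres through the nonzero entry T[2,1,1] = -6.
The mode-1 fibre T[:,1,1] = [0, -6, -6] gives a = (0, 1, 1) (primitive direction); the mode-2 fibre T[2,:,1] = [-6, -9, -3] gives b = (2, 3, 1); then c[k] = T[2,1,k] / (a[2]·b[1]) = [-6, -18, -12] / 2 = (-3, -9, -6).
Expanding (0, 1, 1) ⊗ (2, 3, 1) ⊗ (-3, -9, -6) reproduces all 27 entries of T, so T = (0, 1, 1) ⊗ (2, 3, 1) ⊗ (-3, -9, -6) and rank(T) ≤ 1.
These bounds meet, so rank(T) = 1.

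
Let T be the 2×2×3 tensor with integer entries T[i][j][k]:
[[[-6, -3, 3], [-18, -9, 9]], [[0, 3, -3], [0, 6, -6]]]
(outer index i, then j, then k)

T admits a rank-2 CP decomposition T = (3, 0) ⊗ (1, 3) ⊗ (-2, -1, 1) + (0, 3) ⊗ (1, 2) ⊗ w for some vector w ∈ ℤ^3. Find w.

w = (0, 1, -1)

Subtract the known terms from T to get the rank-1 residual R = (0, 3) ⊗ (1, 2) ⊗ w, so R[i,j,k] = a[i]·b[j]·w[k]. Pick indices with nonzero a[1]·b[0] = (3)·(1) = 3. Only the fibre through (1,0,·) is needed: R[1,0,:] = T[1,0,:] − Σₗ aₗ[1]bₗ[0]cₗ = [0, 3, -3] − (0)·(1)·(-2, -1, 1) = [0, 3, -3]. Then w[k] = R[1,0,k] / 3 for each k, giving w = [0, 3, -3] / 3 = (0, 1, -1).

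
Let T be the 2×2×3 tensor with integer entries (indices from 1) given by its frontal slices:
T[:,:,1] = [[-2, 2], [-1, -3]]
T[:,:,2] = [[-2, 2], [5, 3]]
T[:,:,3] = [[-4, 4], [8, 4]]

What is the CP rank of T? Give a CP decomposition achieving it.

Lower bound: in the mode-1 unfolding of T (rows indexed by i, columns by (j,k)) the 2×2 minor on rows i ∈ {1, 2}, columns (j,k) ∈ {(1,1), (1,2)} is det [[-2, -2], [-1, 5]] = -12 ≠ 0, so that unfolding has rank ≥ 2 and hence rank(T) ≥ 2 (CP rank is at least every unfolding rank, though it can be larger).
Upper bound: with S_k = T[:,:,k], the two rank-1 terms a₁b₁ᵀ, a₂b₂ᵀ are the rank-1 members of the pencil x·S₁ + y·S₂.
det(x·S₁ + y·S₂) is 8·x² − 8·xy − 16·y² = 8·(x − 2·y)(x + y), vanishing at (x:y) = (2:1) and (1:-1).
M₁ = 2·S₁ + S₂ = [[-6, 6], [3, -3]] = (-3)·[2, -1][1, -1]ᵀ and M₂ = S₁ − S₂ = [[0, 0], [-6, -6]] = (-6)·[0, 1][1, 1]ᵀ, so take a₁ = [2, -1], b₁ = [1, -1], a₂ = [0, 1], b₂ = [1, 1].
Each slice is an integer combination of E₁ = a₁b₁ᵀ and E₂ = a₂b₂ᵀ: S₁ = −E₁ − 2·E₂, S₂ = −E₁ + 4·E₂, S₃ = −2·E₁ + 6·E₂; reading off coefficients, c₁ = [-1, -1, -2] and c₂ = [-2, 4, 6].
Hence T = [2, -1] (x) [1, -1] (x) [-1, -1, -2] + [0, 1] (x) [1, 1] (x) [-2, 4, 6], so rank(T) ≤ 2.
These bounds meet, so rank(T) = 2.

rank(T) = 2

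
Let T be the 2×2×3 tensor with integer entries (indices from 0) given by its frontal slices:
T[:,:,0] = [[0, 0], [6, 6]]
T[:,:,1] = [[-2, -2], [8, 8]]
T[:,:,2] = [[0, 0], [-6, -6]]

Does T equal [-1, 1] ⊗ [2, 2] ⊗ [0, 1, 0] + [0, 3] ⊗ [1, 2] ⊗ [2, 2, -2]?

Reconstruct entry (1,1,0) from the claimed factors: Σₗ aₗ[1]bₗ[1]cₗ[0] = (1)·(2)·(0) + (3)·(2)·(2) = 12, but T[1,1,0] = 6. The claim is false.

No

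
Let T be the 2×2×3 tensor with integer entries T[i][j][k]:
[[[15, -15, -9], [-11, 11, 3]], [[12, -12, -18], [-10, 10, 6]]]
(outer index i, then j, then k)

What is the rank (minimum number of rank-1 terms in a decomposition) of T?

2

Lower bound: the mode-1 unfolding of T (rows indexed by i, columns by (j,k) = (0,0), (0,1), (0,2), (1,0), (1,1), (1,2)) is [[15, -15, -9, -11, 11, 3], [12, -12, -18, -10, 10, 6]].
There the 2×2 minor on rows i ∈ {0, 1}, columns (j,k) ∈ {(0,0), (0,2)} is det [[15, -9], [12, -18]] = -162 ≠ 0, so this unfolding has rank ≥ 2; CP rank is at least every unfolding rank, so rank(T) ≥ 2. (Flattening ranks never certify an upper bound on CP rank; for that we must actually write T with 2 rank-1 terms.)
Upper bound — finding two terms. Write S_k = T[:,:,k] for the frontal slices: S₀ = [[15, -11], [12, -10]], S₁ = [[-15, 11], [-12, 10]], S₂ = [[-9, 3], [-18, 6]].
If T = a₁ ⊗ b₁ ⊗ c₁ + a₂ ⊗ b₂ ⊗ c₂ then each S_k = c₁[k]·a₁b₁ᵀ + c₂[k]·a₂b₂ᵀ. S₀ and S₂ are linearly independent, so a₁b₁ᵀ and a₂b₂ᵀ must span the same plane of matrices: they are the rank-1 matrices of the form x·S₀ + y·S₂.
det(x·S₀ + y·S₂) is −18·x² − 54·xy = (-18)·(x + 3·y)(x), vanishing at (x:y) = (3:-1) and (0:1).
M₁ = 3·S₀ − S₂ = [[54, -36], [54, -36]] = 18·[1, 1][3, -2]ᵀ and M₂ = S₂ = [[-9, 3], [-18, 6]] = (-3)·[1, 2][3, -1]ᵀ, so take a₁ = [1, 1], b₁ = [3, -2], a₂ = [1, 2], b₂ = [3, -1].
Each slice is an integer combination of E₁ = a₁b₁ᵀ and E₂ = a₂b₂ᵀ: S₀ = 6·E₁ − E₂, S₁ = −6·E₁ + E₂, S₂ = −3·E₂; reading off coefficients, c₁ = [6, -6, 0] and c₂ = [-1, 1, -3].
Hence T = [1, 1] ⊗ [3, -2] ⊗ [6, -6, 0] + [1, 2] ⊗ [3, -1] ⊗ [-1, 1, -3], so rank(T) ≤ 2.
These bounds meet, so rank(T) = 2.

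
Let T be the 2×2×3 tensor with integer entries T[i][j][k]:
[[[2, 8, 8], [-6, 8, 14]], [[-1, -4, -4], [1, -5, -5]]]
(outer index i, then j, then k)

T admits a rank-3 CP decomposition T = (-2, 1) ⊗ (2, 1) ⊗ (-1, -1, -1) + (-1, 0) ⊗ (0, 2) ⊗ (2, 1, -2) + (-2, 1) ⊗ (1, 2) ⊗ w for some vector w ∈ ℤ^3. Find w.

Subtract the known terms from T to get the rank-1 residual R = (-2, 1) ⊗ (1, 2) ⊗ w, so R[i,j,k] = a[i]·b[j]·w[k]. Pick indices with nonzero a[0]·b[0] = (-2)·(1) = -2. Only the fibre through (0,0,·) is needed: R[0,0,:] = T[0,0,:] − Σₗ aₗ[0]bₗ[0]cₗ = [2, 8, 8] − (-2)·(2)·(-1, -1, -1) − (-1)·(0)·(2, 1, -2) = [-2, 4, 4]. Then w[k] = R[0,0,k] / -2 for each k, giving w = [-2, 4, 4] / -2 = (1, -2, -2).

w = (1, -2, -2)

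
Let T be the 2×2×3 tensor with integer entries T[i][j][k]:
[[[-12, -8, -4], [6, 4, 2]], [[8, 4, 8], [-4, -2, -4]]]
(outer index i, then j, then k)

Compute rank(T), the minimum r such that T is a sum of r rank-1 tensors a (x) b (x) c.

2

Lower bound: the mode-1 unfolding of T (rows indexed by i, columns by (j,k) = (0,0), (0,1), (0,2), (1,0), (1,1), (1,2)) is [[-12, -8, -4, 6, 4, 2], [8, 4, 8, -4, -2, -4]].
There the 2×2 minor on rows i ∈ {0, 1}, columns (j,k) ∈ {(0,0), (0,1)} is det [[-12, -8], [8, 4]] = 16 ≠ 0, so this unfolding has rank ≥ 2; CP rank is at least every unfolding rank, so rank(T) ≥ 2. (This is only a lower bound: in general the CP rank may exceed every unfolding rank, so we still need to exhibit 2 rank-1 terms summing to T.)
Upper bound — finding two terms. Every mode-2 slice of T is a multiple of one matrix: T[:,j,:] = b[j]·M with b = [2, -1] and M = [[-6, -4, -2], [4, 2, 4]] (rows indexed by i, columns by k). So it suffices to write M as a sum of two rank-1 matrices.
Splitting M by its rows (i = 0, 1), M = [1, 0][-6, -4, -2]ᵀ + [0, 1][4, 2, 4]ᵀ.
Hence T = [1, 0] (x) [2, -1] (x) [-6, -4, -2] + [0, 1] (x) [2, -1] (x) [4, 2, 4], so rank(T) ≤ 2.
These bounds meet, so rank(T) = 2.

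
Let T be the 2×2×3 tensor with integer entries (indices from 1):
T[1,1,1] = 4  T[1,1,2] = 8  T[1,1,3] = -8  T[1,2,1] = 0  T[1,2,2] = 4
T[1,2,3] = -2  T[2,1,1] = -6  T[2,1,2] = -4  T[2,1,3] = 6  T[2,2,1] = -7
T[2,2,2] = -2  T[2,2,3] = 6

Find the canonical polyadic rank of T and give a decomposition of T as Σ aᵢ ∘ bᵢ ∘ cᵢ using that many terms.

Lower bound: in the mode-3 unfolding of T (rows indexed by k, columns by (i,j)) the 3×3 minor on rows k ∈ {1, 2, 3}, columns (i,j) ∈ {(1,1), (1,2), (2,1)} is det [[4, 0, -6], [8, 4, -4], [-8, -2, 6]] = -32 ≠ 0, so that unfolding has rank ≥ 3 and hence rank(T) ≥ 3 (CP rank is at least every unfolding rank, though it can be larger).
Upper bound: T is a sum of 3 rank-1 terms, T = [0, 1] ∘ [1, 1] ∘ [-4, 0, 2] + [1, 1] ∘ [0, 1] ∘ [-2, 0, 2] + [2, -1] ∘ [2, 1] ∘ [1, 2, -2] (one valid choice — decompositions are not unique — normalised so each a, b is primitive with positive first nonzero entry; check it by expanding all entries), so rank(T) ≤ 3.
These bounds meet, so rank(T) = 3.

rank(T) = 3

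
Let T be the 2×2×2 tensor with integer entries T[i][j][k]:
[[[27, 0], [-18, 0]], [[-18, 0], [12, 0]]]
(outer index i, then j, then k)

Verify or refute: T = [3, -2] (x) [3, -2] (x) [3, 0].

Reconstruct entrywise from the claimed factors. For example, T[0,1,1] = 0 and Σₗ aₗ[0]bₗ[1]cₗ[1] = (3)·(-2)·(0) = 0; checking all 8 entries, every one matches. The claim holds.

Yes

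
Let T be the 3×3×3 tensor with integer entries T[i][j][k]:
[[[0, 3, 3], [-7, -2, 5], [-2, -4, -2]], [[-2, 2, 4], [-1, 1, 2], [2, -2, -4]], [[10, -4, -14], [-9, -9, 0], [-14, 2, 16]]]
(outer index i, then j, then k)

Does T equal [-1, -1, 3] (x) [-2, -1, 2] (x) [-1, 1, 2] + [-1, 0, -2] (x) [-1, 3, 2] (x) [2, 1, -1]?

Reconstruct entrywise from the claimed factors. For example, T[2,1,0] = -9 and Σₗ aₗ[2]bₗ[1]cₗ[0] = (3)·(-1)·(-1) + (-2)·(3)·(2) = -9; checking all 27 entries, every one matches. The claim holds.

Yes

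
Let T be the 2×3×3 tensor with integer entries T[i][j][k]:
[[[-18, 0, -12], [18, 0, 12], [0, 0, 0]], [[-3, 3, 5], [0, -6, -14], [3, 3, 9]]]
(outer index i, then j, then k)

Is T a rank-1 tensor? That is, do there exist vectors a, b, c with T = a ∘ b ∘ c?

No

The mode-3 unfolding of T (rows indexed by k, columns by (i,j) = (0,0), (0,1), (0,2), (1,0), (1,1), (1,2)) is [[-18, 18, 0, -3, 0, 3], [0, 0, 0, 3, -6, 3], [-12, 12, 0, 5, -14, 9]].
There the 2×2 minor on rows k ∈ {0, 1}, columns (i,j) ∈ {(0,0), (1,0)} is det [[-18, -3], [0, 3]] = -54 ≠ 0, so this unfolding has rank ≥ 2; CP rank is at least every unfolding rank, so rank(T) ≥ 2.
In particular rank(T) ≥ 2 > 1, so T is not rank-1.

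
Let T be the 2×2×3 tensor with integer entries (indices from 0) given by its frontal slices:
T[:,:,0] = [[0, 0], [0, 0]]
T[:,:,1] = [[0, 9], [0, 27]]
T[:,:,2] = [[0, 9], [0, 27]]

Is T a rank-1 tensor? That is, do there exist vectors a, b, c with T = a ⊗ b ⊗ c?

Yes

The mode-1 fibre T[:,1,1] = [9, 27] gives a = [1, 3] (primitive direction); the mode-2 fibre T[0,:,1] = [0, 9] gives b = [0, 1]; then c[k] = T[0,1,k] / (a[0]·b[1]) = [0, 9, 9] / 1 = [0, 9, 9].
Expanding [1, 3] ⊗ [0, 1] ⊗ [0, 9, 9] reproduces all 12 entries of T, so T = [1, 3] ⊗ [0, 1] ⊗ [0, 9, 9] and rank(T) ≤ 1.
Equivalently every frontal slice T[:,:,k] is c[k] times the rank-1 matrix [1, 3] ⊗ [0, 1]. So T has rank 1 (it is nonzero).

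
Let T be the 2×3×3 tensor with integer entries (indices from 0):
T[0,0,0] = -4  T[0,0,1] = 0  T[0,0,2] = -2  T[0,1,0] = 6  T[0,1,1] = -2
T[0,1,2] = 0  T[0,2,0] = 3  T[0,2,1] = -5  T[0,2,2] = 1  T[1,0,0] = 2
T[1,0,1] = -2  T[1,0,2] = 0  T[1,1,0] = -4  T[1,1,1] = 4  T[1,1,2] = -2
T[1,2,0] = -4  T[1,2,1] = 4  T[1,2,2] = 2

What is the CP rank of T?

3

Lower bound: the mode-2 unfolding of T (rows indexed by j, columns by (i,k) = (0,0), (0,1), (0,2), (1,0), (1,1), (1,2)) is [[-4, 0, -2, 2, -2, 0], [6, -2, 0, -4, 4, -2], [3, -5, 1, -4, 4, 2]].
There the 3×3 minor on rows j ∈ {0, 1, 2}, columns (i,k) ∈ {(0,0), (0,1), (0,2)} is det [[-4, 0, -2], [6, -2, 0], [3, -5, 1]] = 56 ≠ 0, so this unfolding has rank ≥ 3; CP rank is at least every unfolding rank, so rank(T) ≥ 3. (Unfolding ranks only ever bound the CP rank from below — rank(T) can be strictly larger than all of them — so the matching upper bound has to come from an explicit 3-term decomposition.)
Upper bound: T is a sum of 3 rank-1 terms, T = [1, -1] (x) [1, -2, -2] (x) [-2, 2, 0] + [1, 0] (x) [2, -2, 1] (x) [-1, -1, -1] + [1, 1] (x) [0, 1, -1] (x) [0, 0, -2] (written with every a and b primitive with positive leading entry and the scale carried by c; CP decompositions are not unique, and this one is verified by expanding entrywise), so rank(T) ≤ 3.
These bounds meet, so rank(T) = 3.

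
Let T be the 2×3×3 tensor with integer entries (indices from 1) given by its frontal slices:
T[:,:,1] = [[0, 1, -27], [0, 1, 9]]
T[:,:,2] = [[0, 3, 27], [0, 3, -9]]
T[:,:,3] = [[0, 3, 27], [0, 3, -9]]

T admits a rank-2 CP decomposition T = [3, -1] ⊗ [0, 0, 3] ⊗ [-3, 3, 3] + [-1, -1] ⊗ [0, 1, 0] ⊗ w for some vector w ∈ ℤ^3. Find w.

w = [-1, -3, -3]

Subtract the known terms from T to get the rank-1 residual R = [-1, -1] ⊗ [0, 1, 0] ⊗ w, so R[i,j,k] = a[i]·b[j]·w[k]. Pick indices with nonzero a[1]·b[2] = (-1)·(1) = -1. Only the fibre through (1,2,·) is needed: R[1,2,:] = T[1,2,:] − Σₗ aₗ[1]bₗ[2]cₗ = [1, 3, 3] − (3)·(0)·[-3, 3, 3] = [1, 3, 3]. Then w[k] = R[1,2,k] / -1 for each k, giving w = [1, 3, 3] / -1 = [-1, -3, -3].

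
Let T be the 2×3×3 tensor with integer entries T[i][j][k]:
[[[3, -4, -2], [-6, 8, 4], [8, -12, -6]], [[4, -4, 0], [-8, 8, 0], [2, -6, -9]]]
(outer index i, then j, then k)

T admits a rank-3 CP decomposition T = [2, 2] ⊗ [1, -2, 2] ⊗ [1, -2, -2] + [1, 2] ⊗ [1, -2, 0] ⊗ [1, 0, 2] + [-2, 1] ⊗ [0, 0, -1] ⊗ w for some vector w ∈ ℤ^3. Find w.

w = [2, -2, 1]

Subtract the known terms from T to get the rank-1 residual R = [-2, 1] ⊗ [0, 0, -1] ⊗ w, so R[i,j,k] = a[i]·b[j]·w[k]. Pick indices with nonzero a[0]·b[2] = (-2)·(-1) = 2. Only the fibre through (0,2,·) is needed: R[0,2,:] = T[0,2,:] − Σₗ aₗ[0]bₗ[2]cₗ = [8, -12, -6] − (2)·(2)·[1, -2, -2] − (1)·(0)·[1, 0, 2] = [4, -4, 2]. Then w[k] = R[0,2,k] / 2 for each k, giving w = [4, -4, 2] / 2 = [2, -2, 1].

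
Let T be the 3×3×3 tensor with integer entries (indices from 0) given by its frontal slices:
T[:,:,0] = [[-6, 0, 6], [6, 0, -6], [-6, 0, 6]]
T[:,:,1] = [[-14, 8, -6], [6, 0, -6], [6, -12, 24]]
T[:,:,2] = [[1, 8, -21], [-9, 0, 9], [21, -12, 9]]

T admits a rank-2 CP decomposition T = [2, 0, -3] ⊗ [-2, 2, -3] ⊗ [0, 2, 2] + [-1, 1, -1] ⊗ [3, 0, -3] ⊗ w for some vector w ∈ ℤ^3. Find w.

Subtract the known terms from T to get the rank-1 residual R = [-1, 1, -1] ⊗ [3, 0, -3] ⊗ w, so R[i,j,k] = a[i]·b[j]·w[k]. Pick indices with nonzero a[0]·b[0] = (-1)·(3) = -3. Only the fibre through (0,0,·) is needed: R[0,0,:] = T[0,0,:] − Σₗ aₗ[0]bₗ[0]cₗ = [-6, -14, 1] − (2)·(-2)·[0, 2, 2] = [-6, -6, 9]. Then w[k] = R[0,0,k] / -3 for each k, giving w = [-6, -6, 9] / -3 = [2, 2, -3].

w = [2, 2, -3]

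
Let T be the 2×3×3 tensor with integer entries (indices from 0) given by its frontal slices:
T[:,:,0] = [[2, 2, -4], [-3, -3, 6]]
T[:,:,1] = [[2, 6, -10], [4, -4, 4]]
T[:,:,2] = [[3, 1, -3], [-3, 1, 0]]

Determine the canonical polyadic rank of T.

Lower bound: the mode-3 unfolding of T (rows indexed by k, columns by (i,j) = (0,0), (0,1), (0,2), (1,0), (1,1), (1,2)) is [[2, 2, -4, -3, -3, 6], [2, 6, -10, 4, -4, 4], [3, 1, -3, -3, 1, 0]].
There the 3×3 minor on rows k ∈ {0, 1, 2}, columns (i,j) ∈ {(0,0), (0,1), (1,0)} is det [[2, 2, -3], [2, 6, 4], [3, 1, -3]] = 40 ≠ 0, so this unfolding has rank ≥ 3; CP rank is at least every unfolding rank, so rank(T) ≥ 3. (Flattening ranks never certify an upper bound on CP rank; for that we must actually write T with 3 rank-1 terms.)
Upper bound: T is a sum of 3 rank-1 terms, T = [0, 1] ⊗ [1, 1, -2] ⊗ [-2, 2, 0] + [1, -2] ⊗ [1, -1, 1] ⊗ [0, -2, 1] + [2, -1] ⊗ [1, 1, -2] ⊗ [1, 2, 1] (one valid choice — decompositions are not unique — normalised so each a, b is primitive with positive first nonzero entry; check it by expanding all entries), so rank(T) ≤ 3.
These bounds meet, so rank(T) = 3.

3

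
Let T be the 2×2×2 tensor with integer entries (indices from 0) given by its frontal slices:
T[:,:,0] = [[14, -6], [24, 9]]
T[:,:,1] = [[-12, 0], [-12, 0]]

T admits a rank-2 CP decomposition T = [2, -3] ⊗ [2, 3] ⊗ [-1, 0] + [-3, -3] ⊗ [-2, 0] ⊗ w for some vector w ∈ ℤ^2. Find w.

w = [3, -2]

Subtract the known terms from T to get the rank-1 residual R = [-3, -3] ⊗ [-2, 0] ⊗ w, so R[i,j,k] = a[i]·b[j]·w[k]. Pick indices with nonzero a[0]·b[0] = (-3)·(-2) = 6. Only the fibre through (0,0,·) is needed: R[0,0,:] = T[0,0,:] − Σₗ aₗ[0]bₗ[0]cₗ = [14, -12] − (2)·(2)·[-1, 0] = [18, -12]. Then w[k] = R[0,0,k] / 6 for each k, giving w = [18, -12] / 6 = [3, -2].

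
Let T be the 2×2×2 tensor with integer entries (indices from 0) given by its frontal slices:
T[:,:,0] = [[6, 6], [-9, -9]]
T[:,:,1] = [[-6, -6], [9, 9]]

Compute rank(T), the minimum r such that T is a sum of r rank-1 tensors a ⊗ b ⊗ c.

1

Lower bound: T ≠ 0 (e.g. T[0,0,0] = 6), so rank(T) ≥ 1.
Upper bound: if T = a ⊗ b ⊗ c then every fibre of T is a multiple of the corresponding factor, so read the factors off the fibres through the nonzero entry T[0,0,0] = 6.
The mode-1 fibre T[:,0,0] = [6, -9] gives a = (2, -3) (primitive direction); the mode-2 fibre T[0,:,0] = [6, 6] gives b = (1, 1); then c[k] = T[0,0,k] / (a[0]·b[0]) = [6, -6] / 2 = (3, -3).
Expanding (2, -3) ⊗ (1, 1) ⊗ (3, -3) reproduces all 8 entries of T, so T = (2, -3) ⊗ (1, 1) ⊗ (3, -3) and rank(T) ≤ 1.
These bounds meet, so rank(T) = 1.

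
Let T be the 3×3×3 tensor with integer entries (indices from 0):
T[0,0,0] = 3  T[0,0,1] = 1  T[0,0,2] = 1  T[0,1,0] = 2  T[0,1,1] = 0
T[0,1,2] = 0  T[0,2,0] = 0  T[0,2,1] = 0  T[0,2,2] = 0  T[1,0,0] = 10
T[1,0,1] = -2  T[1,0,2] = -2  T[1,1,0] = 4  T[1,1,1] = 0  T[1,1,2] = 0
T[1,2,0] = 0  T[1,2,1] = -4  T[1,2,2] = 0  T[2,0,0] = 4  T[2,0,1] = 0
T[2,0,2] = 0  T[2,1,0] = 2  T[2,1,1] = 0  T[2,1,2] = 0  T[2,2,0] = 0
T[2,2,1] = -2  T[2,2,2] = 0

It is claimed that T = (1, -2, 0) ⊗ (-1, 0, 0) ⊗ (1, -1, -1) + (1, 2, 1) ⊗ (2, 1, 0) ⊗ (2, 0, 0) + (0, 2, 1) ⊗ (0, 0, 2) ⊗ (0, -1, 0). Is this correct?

Reconstruct entrywise from the claimed factors. For example, T[0,1,1] = 0 and Σₗ aₗ[0]bₗ[1]cₗ[1] = (1)·(0)·(-1) + (1)·(1)·(0) + (0)·(0)·(-1) = 0; checking all 27 entries, every one matches. The claim holds.

Yes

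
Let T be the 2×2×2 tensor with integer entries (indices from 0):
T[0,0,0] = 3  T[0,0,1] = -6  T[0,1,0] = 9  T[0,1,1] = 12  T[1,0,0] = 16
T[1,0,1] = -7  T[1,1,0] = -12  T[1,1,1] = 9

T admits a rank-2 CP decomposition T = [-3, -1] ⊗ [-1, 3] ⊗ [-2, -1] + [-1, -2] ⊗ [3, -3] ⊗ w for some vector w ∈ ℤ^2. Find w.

w = [-3, 1]

Subtract the known terms from T to get the rank-1 residual R = [-1, -2] ⊗ [3, -3] ⊗ w, so R[i,j,k] = a[i]·b[j]·w[k]. Pick indices with nonzero a[0]·b[0] = (-1)·(3) = -3. Only the fibre through (0,0,·) is needed: R[0,0,:] = T[0,0,:] − Σₗ aₗ[0]bₗ[0]cₗ = [3, -6] − (-3)·(-1)·[-2, -1] = [9, -3]. Then w[k] = R[0,0,k] / -3 for each k, giving w = [9, -3] / -3 = [-3, 1].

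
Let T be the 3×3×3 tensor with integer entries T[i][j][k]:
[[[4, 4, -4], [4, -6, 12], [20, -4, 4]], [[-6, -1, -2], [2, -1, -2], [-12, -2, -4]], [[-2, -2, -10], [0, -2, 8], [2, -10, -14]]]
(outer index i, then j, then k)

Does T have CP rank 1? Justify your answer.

The mode-2 unfolding of T (rows indexed by j, columns by (i,k) = (0,0), (0,1), (0,2), (1,0), (1,1), (1,2), (2,0), (2,1), (2,2)) is [[4, 4, -4, -6, -1, -2, -2, -2, -10], [4, -6, 12, 2, -1, -2, 0, -2, 8], [20, -4, 4, -12, -2, -4, 2, -10, -14]].
There the 3×3 minor on rows j ∈ {0, 1, 2}, columns (i,k) ∈ {(0,0), (0,1), (0,2)} is det [[4, 4, -4], [4, -6, 12], [20, -4, 4]] = 576 ≠ 0, so this unfolding has rank ≥ 3; CP rank is at least every unfolding rank, so rank(T) ≥ 3.
In particular rank(T) ≥ 3 > 1, so T is not rank-1.

No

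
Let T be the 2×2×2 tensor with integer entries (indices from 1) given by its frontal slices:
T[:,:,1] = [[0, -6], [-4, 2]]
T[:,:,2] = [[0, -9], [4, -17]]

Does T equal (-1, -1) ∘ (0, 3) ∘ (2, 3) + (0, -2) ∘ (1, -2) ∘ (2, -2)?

Yes

Reconstruct entrywise from the claimed factors. For example, T[1,2,1] = -6 and Σₗ aₗ[1]bₗ[2]cₗ[1] = (-1)·(3)·(2) + (0)·(-2)·(2) = -6; checking all 8 entries, every one matches. The claim holds.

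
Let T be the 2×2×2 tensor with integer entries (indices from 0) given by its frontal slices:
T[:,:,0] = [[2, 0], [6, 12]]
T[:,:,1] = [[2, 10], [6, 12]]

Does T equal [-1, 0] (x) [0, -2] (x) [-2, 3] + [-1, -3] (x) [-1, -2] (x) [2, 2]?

Reconstruct entrywise from the claimed factors. For example, T[1,1,1] = 12 and Σₗ aₗ[1]bₗ[1]cₗ[1] = (0)·(-2)·(3) + (-3)·(-2)·(2) = 12; checking all 8 entries, every one matches. The claim holds.

Yes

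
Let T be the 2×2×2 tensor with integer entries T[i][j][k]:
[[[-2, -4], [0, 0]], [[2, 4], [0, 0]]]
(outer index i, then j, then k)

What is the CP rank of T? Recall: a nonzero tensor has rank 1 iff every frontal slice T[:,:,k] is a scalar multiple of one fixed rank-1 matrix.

Lower bound: T ≠ 0 (e.g. T[0,0,0] = -2), so rank(T) ≥ 1.
Upper bound: if T = a ∘ b ∘ c then every fibre of T is a multiple of the corresponding factor, so read the factors off the fibres through the nonzero entry T[0,0,0] = -2.
The mode-1 fibre T[:,0,0] = [-2, 2] gives a = (1, -1) (primitive direction); the mode-2 fibre T[0,:,0] = [-2, 0] gives b = (1, 0); then c[k] = T[0,0,k] / (a[0]·b[0]) = [-2, -4] / 1 = (-2, -4).
Expanding (1, -1) ∘ (1, 0) ∘ (-2, -4) reproduces all 8 entries of T, so T = (1, -1) ∘ (1, 0) ∘ (-2, -4) and rank(T) ≤ 1.
These bounds meet, so rank(T) = 1.
Check entry T[1,1,1] = 0: (-1)·(0)·(-4) = 0.

1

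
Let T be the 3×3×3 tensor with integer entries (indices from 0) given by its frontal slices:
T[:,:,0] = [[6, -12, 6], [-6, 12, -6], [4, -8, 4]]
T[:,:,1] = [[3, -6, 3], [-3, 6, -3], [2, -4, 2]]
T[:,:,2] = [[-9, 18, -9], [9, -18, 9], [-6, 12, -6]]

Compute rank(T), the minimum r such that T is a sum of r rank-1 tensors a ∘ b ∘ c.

1

Lower bound: T ≠ 0 (e.g. T[0,0,0] = 6), so rank(T) ≥ 1.
Upper bound: if T = a ∘ b ∘ c then every fibre of T is a multiple of the corresponding factor, so read the factors off the fibres through the nonzero entry T[0,0,0] = 6.
The mode-1 fibre T[:,0,0] = [6, -6, 4] gives a = (3, -3, 2) (primitive direction); the mode-2 fibre T[0,:,0] = [6, -12, 6] gives b = (1, -2, 1); then c[k] = T[0,0,k] / (a[0]·b[0]) = [6, 3, -9] / 3 = (2, 1, -3).
Expanding (3, -3, 2) ∘ (1, -2, 1) ∘ (2, 1, -3) reproduces all 27 entries of T, so T = (3, -3, 2) ∘ (1, -2, 1) ∘ (2, 1, -3) and rank(T) ≤ 1.
These bounds meet, so rank(T) = 1.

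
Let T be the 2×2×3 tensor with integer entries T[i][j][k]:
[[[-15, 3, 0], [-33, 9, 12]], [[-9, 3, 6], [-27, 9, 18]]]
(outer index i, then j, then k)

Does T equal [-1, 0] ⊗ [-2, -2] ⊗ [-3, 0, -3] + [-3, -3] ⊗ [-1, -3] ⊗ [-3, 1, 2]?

Reconstruct entrywise from the claimed factors. For example, T[1,1,2] = 18 and Σₗ aₗ[1]bₗ[1]cₗ[2] = (0)·(-2)·(-3) + (-3)·(-3)·(2) = 18; checking all 12 entries, every one matches. The claim holds.

Yes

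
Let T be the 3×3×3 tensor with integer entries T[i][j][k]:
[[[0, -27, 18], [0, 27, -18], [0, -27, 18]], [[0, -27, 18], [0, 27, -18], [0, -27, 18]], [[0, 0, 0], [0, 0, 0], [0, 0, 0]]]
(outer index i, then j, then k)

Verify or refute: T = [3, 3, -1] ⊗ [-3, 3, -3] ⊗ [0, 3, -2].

No

Reconstruct entry (2,0,1) from the claimed factors: Σₗ aₗ[2]bₗ[0]cₗ[1] = (-1)·(-3)·(3) = 9, but T[2,0,1] = 0. The claim is false.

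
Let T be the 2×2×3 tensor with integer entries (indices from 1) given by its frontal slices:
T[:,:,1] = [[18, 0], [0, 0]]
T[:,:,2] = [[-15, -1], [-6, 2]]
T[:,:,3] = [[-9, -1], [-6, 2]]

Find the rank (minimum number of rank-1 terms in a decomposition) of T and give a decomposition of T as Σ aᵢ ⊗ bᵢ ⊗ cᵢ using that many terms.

Lower bound: the mode-3 unfolding of T (rows indexed by k, columns by (i,j) = (1,1), (1,2), (2,1), (2,2)) is [[18, 0, 0, 0], [-15, -1, -6, 2], [-9, -1, -6, 2]].
There the 2×2 minor on rows k ∈ {1, 2}, columns (i,j) ∈ {(1,1), (1,2)} is det [[18, 0], [-15, -1]] = -18 ≠ 0, so this unfolding has rank ≥ 2; CP rank is at least every unfolding rank, so rank(T) ≥ 2. (Unfolding ranks only ever bound the CP rank from below — rank(T) can be strictly larger than all of them — so the matching upper bound has to come from an explicit 2-term decomposition.)
Upper bound — finding two terms. Write S_k = T[:,:,k] for the frontal slices: S₁ = [[18, 0], [0, 0]], S₂ = [[-15, -1], [-6, 2]], S₃ = [[-9, -1], [-6, 2]].
If T = a₁ ⊗ b₁ ⊗ c₁ + a₂ ⊗ b₂ ⊗ c₂ then each S_k = c₁[k]·a₁b₁ᵀ + c₂[k]·a₂b₂ᵀ. S₁ and S₂ are linearly independent, so a₁b₁ᵀ and a₂b₂ᵀ must span the same plane of matrices: they are the rank-1 matrices of the form x·S₁ + y·S₂.
det(x·S₁ + y·S₂) is 36·xy − 36·y² = 36·(x − y)(y), vanishing at (x:y) = (1:1) and (1:0).
M₁ = S₁ + S₂ = [[3, -1], [-6, 2]] = [1, -2][3, -1]ᵀ and M₂ = S₁ = [[18, 0], [0, 0]] = 18·[1, 0][1, 0]ᵀ, so take a₁ = [1, -2], b₁ = [3, -1], a₂ = [1, 0], b₂ = [1, 0].
Each slice is an integer combination of E₁ = a₁b₁ᵀ and E₂ = a₂b₂ᵀ: S₁ = 18·E₂, S₂ = E₁ − 18·E₂, S₃ = E₁ − 12·E₂; reading off coefficients, c₁ = [0, 1, 1] and c₂ = [18, -18, -12].
Hence T = [1, -2] ⊗ [3, -1] ⊗ [0, 1, 1] + [1, 0] ⊗ [1, 0] ⊗ [18, -18, -12], so rank(T) ≤ 2.
These bounds meet, so rank(T) = 2.

rank(T) = 2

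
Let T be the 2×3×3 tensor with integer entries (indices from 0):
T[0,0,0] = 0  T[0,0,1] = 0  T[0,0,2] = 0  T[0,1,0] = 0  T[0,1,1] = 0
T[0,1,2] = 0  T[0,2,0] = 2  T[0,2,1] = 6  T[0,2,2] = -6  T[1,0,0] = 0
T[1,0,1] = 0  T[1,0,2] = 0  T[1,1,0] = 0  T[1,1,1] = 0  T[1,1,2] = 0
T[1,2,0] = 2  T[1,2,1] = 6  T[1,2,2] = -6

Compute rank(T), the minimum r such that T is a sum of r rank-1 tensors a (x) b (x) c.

Lower bound: T ≠ 0 (e.g. T[0,2,0] = 2), so rank(T) ≥ 1.
Upper bound: if T = a (x) b (x) c then every fibre of T is a multiple of the corresponding factor, so read the factors off the fibres through the nonzero entry T[0,2,0] = 2.
The mode-1 fibre T[:,2,0] = [2, 2] gives a = [1, 1] (primitive direction); the mode-2 fibre T[0,:,0] = [0, 0, 2] gives b = [0, 0, 1]; then c[k] = T[0,2,k] / (a[0]·b[2]) = [2, 6, -6] / 1 = [2, 6, -6].
Expanding [1, 1] (x) [0, 0, 1] (x) [2, 6, -6] reproduces all 18 entries of T, so T = [1, 1] (x) [0, 0, 1] (x) [2, 6, -6] and rank(T) ≤ 1.
These bounds meet, so rank(T) = 1.
Check entry T[1,0,2] = 0: (1)·(0)·(-6) = 0.

1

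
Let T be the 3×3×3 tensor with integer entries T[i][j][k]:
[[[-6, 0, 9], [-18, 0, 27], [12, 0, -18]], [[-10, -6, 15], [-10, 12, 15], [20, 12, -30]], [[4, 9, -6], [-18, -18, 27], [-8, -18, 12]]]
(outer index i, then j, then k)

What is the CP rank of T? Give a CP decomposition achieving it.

Lower bound: the mode-3 unfolding of T (rows indexed by k, columns by (i,j) = (0,0), (0,1), (0,2), (1,0), (1,1), (1,2), (2,0), (2,1), (2,2)) is [[-6, -18, 12, -10, -10, 20, 4, -18, -8], [0, 0, 0, -6, 12, 12, 9, -18, -18], [9, 27, -18, 15, 15, -30, -6, 27, 12]].
There the 2×2 minor on rows k ∈ {0, 1}, columns (i,j) ∈ {(0,0), (1,0)} is det [[-6, -10], [0, -6]] = 36 ≠ 0, so this unfolding has rank ≥ 2; CP rank is at least every unfolding rank, so rank(T) ≥ 2. (Flattening ranks never certify an upper bound on CP rank; for that we must actually write T with 2 rank-1 terms.)
Upper bound — finding two terms. Write S_k = T[:,:,k] for the frontal slices: S₀ = [[-6, -18, 12], [-10, -10, 20], [4, -18, -8]], S₁ = [[0, 0, 0], [-6, 12, 12], [9, -18, -18]], S₂ = [[9, 27, -18], [15, 15, -30], [-6, 27, 12]].
If T = a₁ ⊗ b₁ ⊗ c₁ + a₂ ⊗ b₂ ⊗ c₂ then each S_k = c₁[k]·a₁b₁ᵀ + c₂[k]·a₂b₂ᵀ. S₀ and S₁ are linearly independent, so a₁b₁ᵀ and a₂b₂ᵀ must span the same plane of matrices: they are the rank-1 matrices of the form x·S₀ + y·S₁.
The 2×2 minor of x·S₀ + y·S₁ on rows {0,1}, columns {0,1} is −120·x² − 180·xy = (-60)·(2·x + 3·y)(x), vanishing at (x:y) = (3:-2) and (0:1).
M₁ = 3·S₀ − 2·S₁ = [[-18, -54, 36], [-18, -54, 36], [-6, -18, 12]] = (-6)·(3, 3, 1)(1, 3, -2)ᵀ and M₂ = S₁ = [[0, 0, 0], [-6, 12, 12], [9, -18, -18]] = (-3)·(0, 2, -3)(1, -2, -2)ᵀ, so take a₁ = (3, 3, 1), b₁ = (1, 3, -2), a₂ = (0, 2, -3), b₂ = (1, -2, -2).
Each slice is an integer combination of E₁ = a₁b₁ᵀ and E₂ = a₂b₂ᵀ: S₀ = −2·E₁ − 2·E₂, S₁ = −3·E₂, S₂ = 3·E₁ + 3·E₂; reading off coefficients, c₁ = (-2, 0, 3) and c₂ = (-2, -3, 3).
Hence T = (3, 3, 1) ⊗ (1, 3, -2) ⊗ (-2, 0, 3) + (0, 2, -3) ⊗ (1, -2, -2) ⊗ (-2, -3, 3), so rank(T) ≤ 2.
These bounds meet, so rank(T) = 2.

rank(T) = 2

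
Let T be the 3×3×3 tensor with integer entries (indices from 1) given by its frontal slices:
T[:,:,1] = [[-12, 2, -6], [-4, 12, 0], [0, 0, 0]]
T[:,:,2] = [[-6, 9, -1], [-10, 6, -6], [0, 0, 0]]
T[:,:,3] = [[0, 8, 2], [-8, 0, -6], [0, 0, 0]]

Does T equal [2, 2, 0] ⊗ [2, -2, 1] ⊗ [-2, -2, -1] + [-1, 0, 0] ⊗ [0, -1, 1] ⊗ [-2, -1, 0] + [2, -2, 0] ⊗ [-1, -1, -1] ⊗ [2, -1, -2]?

Reconstruct entrywise from the claimed factors. For example, T[1,1,2] = -6 and Σₗ aₗ[1]bₗ[1]cₗ[2] = (2)·(2)·(-2) + (-1)·(0)·(-1) + (2)·(-1)·(-1) = -6; checking all 27 entries, every one matches. The claim holds.

Yes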